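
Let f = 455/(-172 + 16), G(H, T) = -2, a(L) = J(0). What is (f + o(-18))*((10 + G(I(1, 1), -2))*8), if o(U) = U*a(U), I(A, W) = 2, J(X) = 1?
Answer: -4016/3 ≈ -1338.7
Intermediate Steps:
a(L) = 1
o(U) = U (o(U) = U*1 = U)
f = -35/12 (f = 455/(-156) = 455*(-1/156) = -35/12 ≈ -2.9167)
(f + o(-18))*((10 + G(I(1, 1), -2))*8) = (-35/12 - 18)*((10 - 2)*8) = -502*8/3 = -251/12*64 = -4016/3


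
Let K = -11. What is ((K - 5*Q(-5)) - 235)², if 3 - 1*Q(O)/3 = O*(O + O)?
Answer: 210681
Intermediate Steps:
Q(O) = 9 - 6*O² (Q(O) = 9 - 3*O*(O + O) = 9 - 3*O*2*O = 9 - 6*O²)
((K - 5*Q(-5)) - 235)² = ((-11 - 5*(9 - 6*(-5)²)) - 235)² = ((-11 - 5*(9 - 6*25)) - 235)² = ((-11 - 5*(9 - 150)) - 235)² = ((-11 - 5*(-141)) - 235)² = ((-11 + 705) - 235)² = (694 - 235)² = 459² = 210681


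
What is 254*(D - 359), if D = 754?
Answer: 100330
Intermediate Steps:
254*(D - 359) = 254*(754 - 359) = 254*395 = 100330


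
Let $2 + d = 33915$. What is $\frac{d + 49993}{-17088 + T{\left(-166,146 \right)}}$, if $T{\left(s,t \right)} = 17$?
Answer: $- \frac{83906}{17071} \approx -4.9151$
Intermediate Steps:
$d = 33913$ ($d = -2 + 33915 = 33913$)
$\frac{d + 49993}{-17088 + T{\left(-166,146 \right)}} = \frac{33913 + 49993}{-17088 + 17} = \frac{83906}{-17071} = 83906 \left(- \frac{1}{17071}\right) = - \frac{83906}{17071}$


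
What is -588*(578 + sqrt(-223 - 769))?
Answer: -339864 - 2352*I*sqrt(62) ≈ -3.3986e+5 - 18520.0*I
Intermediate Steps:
-588*(578 + sqrt(-223 - 769)) = -588*(578 + sqrt(-992)) = -588*(578 + 4*I*sqrt(62)) = -339864 - 2352*I*sqrt(62)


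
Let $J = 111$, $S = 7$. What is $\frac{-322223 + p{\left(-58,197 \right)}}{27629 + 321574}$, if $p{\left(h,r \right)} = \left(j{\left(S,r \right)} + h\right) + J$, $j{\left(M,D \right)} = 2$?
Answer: $- \frac{322168}{349203} \approx -0.92258$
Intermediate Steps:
$p{\left(h,r \right)} = 113 + h$ ($p{\left(h,r \right)} = \left(2 + h\right) + 111 = 113 + h$)
$\frac{-322223 + p{\left(-58,197 \right)}}{27629 + 321574} = \frac{-322223 + \left(113 - 58\right)}{27629 + 321574} = \frac{-322223 + 55}{349203} = \left(-322168\right) \frac{1}{349203} = - \frac{322168}{349203}$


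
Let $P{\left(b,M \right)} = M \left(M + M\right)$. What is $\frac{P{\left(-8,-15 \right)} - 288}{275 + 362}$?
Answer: $\frac{162}{637} \approx 0.25432$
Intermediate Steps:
$P{\left(b,M \right)} = 2 M^{2}$ ($P{\left(b,M \right)} = M 2 M = 2 M^{2}$)
$\frac{P{\left(-8,-15 \right)} - 288}{275 + 362} = \frac{2 \left(-15\right)^{2} - 288}{275 + 362} = \frac{2 \cdot 225 - 288}{637} = \left(450 - 288\right) \frac{1}{637} = 162 \cdot \frac{1}{637} = \frac{162}{637}$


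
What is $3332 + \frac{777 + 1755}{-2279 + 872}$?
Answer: $\frac{1561864}{469} \approx 3330.2$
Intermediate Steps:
$3332 + \frac{777 + 1755}{-2279 + 872} = 3332 + \frac{2532}{-1407} = 3332 + 2532 \left(- \frac{1}{1407}\right) = 3332 - \frac{844}{469} = \frac{1561864}{469}$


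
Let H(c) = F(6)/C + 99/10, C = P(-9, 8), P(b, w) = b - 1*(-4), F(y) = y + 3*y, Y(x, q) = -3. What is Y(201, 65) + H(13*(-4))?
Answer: 21/10 ≈ 2.1000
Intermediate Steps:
F(y) = 4*y
P(b, w) = 4 + b (P(b, w) = b + 4 = 4 + b)
C = -5 (C = 4 - 9 = -5)
H(c) = 51/10 (H(c) = (4*6)/(-5) + 99/10 = 24*(-1/5) + 99*(1/10) = -24/5 + 99/10 = 51/10)
Y(201, 65) + H(13*(-4)) = -3 + 51/10 = 21/10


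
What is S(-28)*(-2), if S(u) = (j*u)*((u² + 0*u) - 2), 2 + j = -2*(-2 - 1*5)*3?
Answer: 1751680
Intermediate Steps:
j = 40 (j = -2 - 2*(-2 - 1*5)*3 = -2 - 2*(-2 - 5)*3 = -2 - 2*(-7)*3 = -2 + 14*3 = -2 + 42 = 40)
S(u) = 40*u*(-2 + u²) (S(u) = (40*u)*((u² + 0*u) - 2) = (40*u)*((u² + 0) - 2) = (40*u)*(u² - 2) = (40*u)*(-2 + u²) = 40*u*(-2 + u²))
S(-28)*(-2) = (40*(-28)*(-2 + (-28)²))*(-2) = (40*(-28)*(-2 + 784))*(-2) = (40*(-28)*782)*(-2) = -875840*(-2) = 1751680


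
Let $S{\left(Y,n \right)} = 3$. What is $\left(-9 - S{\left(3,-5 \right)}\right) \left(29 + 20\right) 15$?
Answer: $-8820$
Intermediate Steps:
$\left(-9 - S{\left(3,-5 \right)}\right) \left(29 + 20\right) 15 = \left(-9 - 3\right) \left(29 + 20\right) 15 = \left(-9 - 3\right) 49 \cdot 15 = \left(-12\right) 49 \cdot 15 = \left(-588\right) 15 = -8820$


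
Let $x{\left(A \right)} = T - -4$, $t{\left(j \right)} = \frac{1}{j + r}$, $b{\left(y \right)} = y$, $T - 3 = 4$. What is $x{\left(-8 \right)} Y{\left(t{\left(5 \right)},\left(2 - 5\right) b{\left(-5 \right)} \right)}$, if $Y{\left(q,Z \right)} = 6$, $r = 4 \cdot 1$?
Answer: $66$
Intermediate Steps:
$T = 7$ ($T = 3 + 4 = 7$)
$r = 4$
$t{\left(j \right)} = \frac{1}{4 + j}$ ($t{\left(j \right)} = \frac{1}{j + 4} = \frac{1}{4 + j}$)
$x{\left(A \right)} = 11$ ($x{\left(A \right)} = 7 - -4 = 7 + 4 = 11$)
$x{\left(-8 \right)} Y{\left(t{\left(5 \right)},\left(2 - 5\right) b{\left(-5 \right)} \right)} = 11 \cdot 6 = 66$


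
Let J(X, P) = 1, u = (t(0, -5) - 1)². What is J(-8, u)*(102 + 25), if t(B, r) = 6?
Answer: 127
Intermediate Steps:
u = 25 (u = (6 - 1)² = 5² = 25)
J(-8, u)*(102 + 25) = 1*(102 + 25) = 1*127 = 127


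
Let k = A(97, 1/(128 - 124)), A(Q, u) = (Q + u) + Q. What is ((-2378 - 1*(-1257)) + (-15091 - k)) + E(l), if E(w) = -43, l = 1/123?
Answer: -65797/4 ≈ -16449.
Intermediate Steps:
l = 1/123 ≈ 0.0081301
A(Q, u) = u + 2*Q
k = 777/4 (k = 1/(128 - 124) + 2*97 = 1/4 + 194 = ¼ + 194 = 777/4 ≈ 194.25)
((-2378 - 1*(-1257)) + (-15091 - k)) + E(l) = ((-2378 - 1*(-1257)) + (-15091 - 1*777/4)) - 43 = ((-2378 + 1257) + (-15091 - 777/4)) - 43 = (-1121 - 61141/4) - 43 = -65625/4 - 43 = -65797/4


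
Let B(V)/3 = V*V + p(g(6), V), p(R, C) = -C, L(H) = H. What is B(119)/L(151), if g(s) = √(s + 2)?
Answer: 42126/151 ≈ 278.98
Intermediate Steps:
g(s) = √(2 + s)
B(V) = -3*V + 3*V² (B(V) = 3*(V*V - V) = 3*(V² - V) = -3*V + 3*V²)
B(119)/L(151) = (3*119*(-1 + 119))/151 = (3*119*118)*(1/151) = 42126*(1/151) = 42126/151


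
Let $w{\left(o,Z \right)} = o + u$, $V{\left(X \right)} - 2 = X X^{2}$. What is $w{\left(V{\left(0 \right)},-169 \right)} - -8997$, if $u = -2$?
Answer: $8997$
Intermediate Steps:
$V{\left(X \right)} = 2 + X^{3}$ ($V{\left(X \right)} = 2 + X X^{2} = 2 + X^{3}$)
$w{\left(o,Z \right)} = -2 + o$ ($w{\left(o,Z \right)} = o - 2 = -2 + o$)
$w{\left(V{\left(0 \right)},-169 \right)} - -8997 = \left(-2 + \left(2 + 0^{3}\right)\right) - -8997 = \left(-2 + \left(2 + 0\right)\right) + 8997 = \left(-2 + 2\right) + 8997 = 0 + 8997 = 8997$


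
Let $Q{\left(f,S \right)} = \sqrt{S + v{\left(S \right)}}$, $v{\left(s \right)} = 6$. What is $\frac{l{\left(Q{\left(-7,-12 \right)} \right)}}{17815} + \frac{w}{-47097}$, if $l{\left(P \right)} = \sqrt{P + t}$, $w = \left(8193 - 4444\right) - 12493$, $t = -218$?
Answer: $\frac{8744}{47097} + \frac{\sqrt{-218 + i \sqrt{6}}}{17815} \approx 0.18566 + 0.0008288 i$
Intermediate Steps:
$Q{\left(f,S \right)} = \sqrt{6 + S}$ ($Q{\left(f,S \right)} = \sqrt{S + 6} = \sqrt{6 + S}$)
$w = -8744$ ($w = 3749 - 12493 = -8744$)
$l{\left(P \right)} = \sqrt{-218 + P}$ ($l{\left(P \right)} = \sqrt{P - 218} = \sqrt{-218 + P}$)
$\frac{l{\left(Q{\left(-7,-12 \right)} \right)}}{17815} + \frac{w}{-47097} = \frac{\sqrt{-218 + \sqrt{6 - 12}}}{17815} - \frac{8744}{-47097} = \sqrt{-218 + \sqrt{-6}} \cdot \frac{1}{17815} - - \frac{8744}{47097} = \sqrt{-218 + i \sqrt{6}} \cdot \frac{1}{17815} + \frac{8744}{47097} = \frac{\sqrt{-218 + i \sqrt{6}}}{17815} + \frac{8744}{47097} = \frac{8744}{47097} + \frac{\sqrt{-218 + i \sqrt{6}}}{17815}$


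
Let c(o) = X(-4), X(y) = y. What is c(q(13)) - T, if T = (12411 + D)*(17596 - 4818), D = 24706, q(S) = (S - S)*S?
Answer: -474281030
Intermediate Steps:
q(S) = 0 (q(S) = 0*S = 0)
c(o) = -4
T = 474281026 (T = (12411 + 24706)*(17596 - 4818) = 37117*12778 = 474281026)
c(q(13)) - T = -4 - 1*474281026 = -4 - 474281026 = -474281030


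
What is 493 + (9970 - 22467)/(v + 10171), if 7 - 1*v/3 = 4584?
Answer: 1767577/3560 ≈ 496.51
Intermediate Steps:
v = -13731 (v = 21 - 3*4584 = 21 - 13752 = -13731)
493 + (9970 - 22467)/(v + 10171) = 493 + (9970 - 22467)/(-13731 + 10171) = 493 - 12497/(-3560) = 493 - 12497*(-1/3560) = 493 + 12497/3560 = 1767577/3560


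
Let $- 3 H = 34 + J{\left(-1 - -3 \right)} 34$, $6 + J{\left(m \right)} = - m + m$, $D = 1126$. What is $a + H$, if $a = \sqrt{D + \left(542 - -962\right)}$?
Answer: $\frac{170}{3} + \sqrt{2630} \approx 107.95$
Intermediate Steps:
$J{\left(m \right)} = -6$ ($J{\left(m \right)} = -6 + \left(- m + m\right) = -6 + 0 = -6$)
$H = \frac{170}{3}$ ($H = - \frac{34 - 204}{3} = \left(- \frac{1}{3}\right) \left(-170\right) = \frac{170}{3} \approx 56.667$)
$a = \sqrt{2630}$ ($a = \sqrt{1126 + \left(542 - -962\right)} = \sqrt{1126 + \left(542 + 962\right)} = \sqrt{1126 + 1504} = \sqrt{2630} \approx 51.284$)
$a + H = \sqrt{2630} + \frac{170}{3} = \frac{170}{3} + \sqrt{2630}$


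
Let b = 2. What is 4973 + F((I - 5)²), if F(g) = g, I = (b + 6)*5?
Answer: 6198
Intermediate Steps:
I = 40 (I = (2 + 6)*5 = 8*5 = 40)
4973 + F((I - 5)²) = 4973 + (40 - 5)² = 4973 + 35² = 4973 + 1225 = 6198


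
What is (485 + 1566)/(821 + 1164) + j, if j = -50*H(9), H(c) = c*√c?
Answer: -2677699/1985 ≈ -1349.0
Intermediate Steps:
H(c) = c^(3/2)
j = -1350 (j = -50*9^(3/2) = -50*27 = -1350)
(485 + 1566)/(821 + 1164) + j = (485 + 1566)/(821 + 1164) - 1350 = 2051/1985 - 1350 = -2677699/1985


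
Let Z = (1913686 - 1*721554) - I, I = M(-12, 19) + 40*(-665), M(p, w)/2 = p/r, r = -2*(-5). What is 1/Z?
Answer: 5/6093672 ≈ 8.2052e-7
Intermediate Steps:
r = 10
M(p, w) = p/5 (M(p, w) = 2*(p/10) = p/5)
I = -133012/5 (I = (⅕)*(-12) + 40*(-665) = -12/5 - 26600 = -133012/5 ≈ -26602.)
Z = 6093672/5 (Z = (1913686 - 1*721554) - 1*(-133012/5) = (1913686 - 721554) + 133012/5 = 1192132 + 133012/5 = 6093672/5 ≈ 1.2187e+6)
1/Z = 1/(6093672/5) = 5/6093672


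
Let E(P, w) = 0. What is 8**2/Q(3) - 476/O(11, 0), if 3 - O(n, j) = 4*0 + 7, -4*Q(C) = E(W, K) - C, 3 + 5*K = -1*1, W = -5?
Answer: 613/3 ≈ 204.33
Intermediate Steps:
K = -4/5 (K = -3/5 + (-1*1)/5 = -3/5 + (1/5)*(-1) = -3/5 - 1/5 = -4/5 ≈ -0.80000)
Q(C) = C/4 (Q(C) = -(0 - C)/4 = -(-1)*C/4 = C/4)
O(n, j) = -4 (O(n, j) = 3 - (4*0 + 7) = 3 - (0 + 7) = 3 - 1*7 = 3 - 7 = -4)
8**2/Q(3) - 476/O(11, 0) = 8**2/(((1/4)*3)) - 476/(-4) = 64/(3/4) - 476*(-1/4) = 64*(4/3) + 119 = 256/3 + 119 = 613/3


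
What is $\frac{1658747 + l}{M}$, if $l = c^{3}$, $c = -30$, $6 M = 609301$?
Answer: $\frac{9790482}{609301} \approx 16.068$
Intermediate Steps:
$M = \frac{609301}{6}$ ($M = \frac{1}{6} \cdot 609301 = \frac{609301}{6} \approx 1.0155 \cdot 10^{5}$)
$l = -27000$ ($l = \left(-30\right)^{3} = -27000$)
$\frac{1658747 + l}{M} = \frac{1658747 - 27000}{\frac{609301}{6}} = 1631747 \cdot \frac{6}{609301} = \frac{9790482}{609301}$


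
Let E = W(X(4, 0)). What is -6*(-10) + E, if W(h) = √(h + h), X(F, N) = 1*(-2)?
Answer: 60 + 2*I ≈ 60.0 + 2.0*I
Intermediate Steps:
X(F, N) = -2
W(h) = √2*√h (W(h) = √(2*h) = √2*√h)
E = 2*I (E = √2*√(-2) = √2*(I*√2) = 2*I ≈ 2.0*I)
-6*(-10) + E = -6*(-10) + 2*I = 60 + 2*I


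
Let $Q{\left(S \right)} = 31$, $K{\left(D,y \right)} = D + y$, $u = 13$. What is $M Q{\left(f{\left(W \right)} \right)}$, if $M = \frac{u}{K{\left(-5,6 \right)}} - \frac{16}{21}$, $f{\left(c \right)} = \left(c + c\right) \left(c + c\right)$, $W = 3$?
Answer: $\frac{7967}{21} \approx 379.38$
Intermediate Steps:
$f{\left(c \right)} = 4 c^{2}$ ($f{\left(c \right)} = 2 c 2 c = 4 c^{2}$)
$M = \frac{257}{21}$ ($M = \frac{13}{-5 + 6} - \frac{16}{21} = \frac{13}{1} - \frac{16}{21} = 13 \cdot 1 - \frac{16}{21} = 13 - \frac{16}{21} = \frac{257}{21} \approx 12.238$)
$M Q{\left(f{\left(W \right)} \right)} = \frac{257}{21} \cdot 31 = \frac{7967}{21}$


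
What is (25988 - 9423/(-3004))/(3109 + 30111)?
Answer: 15615475/19958576 ≈ 0.78239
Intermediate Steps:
(25988 - 9423/(-3004))/(3109 + 30111) = (25988 - 9423*(-1/3004))/33220 = (25988 + 9423/3004)*(1/33220) = (78077375/3004)*(1/33220) = 15615475/19958576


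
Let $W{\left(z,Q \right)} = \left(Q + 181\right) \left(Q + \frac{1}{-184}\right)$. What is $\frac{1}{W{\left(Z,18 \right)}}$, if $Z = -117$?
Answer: $\frac{184}{658889} \approx 0.00027926$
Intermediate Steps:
$W{\left(z,Q \right)} = \left(181 + Q\right) \left(- \frac{1}{184} + Q\right)$ ($W{\left(z,Q \right)} = \left(181 + Q\right) \left(Q - \frac{1}{184}\right) = \left(181 + Q\right) \left(- \frac{1}{184} + Q\right)$)
$\frac{1}{W{\left(Z,18 \right)}} = \frac{1}{- \frac{181}{184} + 18^{2} + \frac{33303}{184} \cdot 18} = \frac{1}{- \frac{181}{184} + 324 + \frac{299727}{92}} = \frac{1}{\frac{658889}{184}} = \frac{184}{658889}$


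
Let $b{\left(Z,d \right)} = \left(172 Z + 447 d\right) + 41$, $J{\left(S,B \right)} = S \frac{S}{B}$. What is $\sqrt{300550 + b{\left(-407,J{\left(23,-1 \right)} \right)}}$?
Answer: $2 i \sqrt{1469} \approx 76.655 i$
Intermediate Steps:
$J{\left(S,B \right)} = \frac{S^{2}}{B}$
$b{\left(Z,d \right)} = 41 + 172 Z + 447 d$
$\sqrt{300550 + b{\left(-407,J{\left(23,-1 \right)} \right)}} = \sqrt{300550 + \left(41 + 172 \left(-407\right) + 447 \frac{23^{2}}{-1}\right)} = \sqrt{300550 + \left(41 - 70004 + 447 \left(\left(-1\right) 529\right)\right)} = \sqrt{300550 + \left(41 - 70004 + 447 \left(-529\right)\right)} = \sqrt{300550 - 306426} = \sqrt{-5876} = 2 i \sqrt{1469}$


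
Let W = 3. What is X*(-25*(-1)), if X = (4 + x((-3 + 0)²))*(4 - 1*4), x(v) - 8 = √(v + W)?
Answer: 0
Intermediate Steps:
x(v) = 8 + √(3 + v) (x(v) = 8 + √(v + 3) = 8 + √(3 + v))
X = 0 (X = (4 + (8 + √(3 + (-3 + 0)²)))*(4 - 1*4) = (4 + (8 + √(3 + (-3)²)))*(4 - 4) = (4 + (8 + √(3 + 9)))*0 = (4 + (8 + √12))*0 = (4 + (8 + 2*√3))*0 = (12 + 2*√3)*0 = 0)
X*(-25*(-1)) = 0*(-25*(-1)) = 0*25 = 0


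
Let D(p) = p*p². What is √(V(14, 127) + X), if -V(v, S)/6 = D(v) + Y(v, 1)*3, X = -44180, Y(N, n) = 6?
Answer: 4*I*√3797 ≈ 246.48*I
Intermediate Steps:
D(p) = p³
V(v, S) = -108 - 6*v³ (V(v, S) = -6*(v³ + 6*3) = -6*(v³ + 18) = -6*(18 + v³) = -108 - 6*v³)
√(V(14, 127) + X) = √((-108 - 6*14³) - 44180) = √((-108 - 6*2744) - 44180) = √((-108 - 16464) - 44180) = √(-16572 - 44180) = √(-60752) = 4*I*√3797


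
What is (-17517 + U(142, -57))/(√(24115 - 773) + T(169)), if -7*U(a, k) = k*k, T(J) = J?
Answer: -1251276/2149 + 7404*√23342/2149 ≈ -55.880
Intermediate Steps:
U(a, k) = -k²/7 (U(a, k) = -k*k/7 = -k²/7)
(-17517 + U(142, -57))/(√(24115 - 773) + T(169)) = (-17517 - ⅐*(-57)²)/(√(24115 - 773) + 169) = (-17517 - ⅐*3249)/(√23342 + 169) = (-17517 - 3249/7)/(169 + √23342) = -125868/(7*(169 + √23342))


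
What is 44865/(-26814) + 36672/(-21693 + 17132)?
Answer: -395984091/40766218 ≈ -9.7135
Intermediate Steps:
44865/(-26814) + 36672/(-21693 + 17132) = 44865*(-1/26814) + 36672/(-4561) = -14955/8938 + 36672*(-1/4561) = -14955/8938 - 36672/4561 = -395984091/40766218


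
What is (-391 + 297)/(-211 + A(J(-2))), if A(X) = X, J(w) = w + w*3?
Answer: 94/219 ≈ 0.42922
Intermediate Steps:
J(w) = 4*w (J(w) = w + 3*w = 4*w)
(-391 + 297)/(-211 + A(J(-2))) = (-391 + 297)/(-211 + 4*(-2)) = -94/(-211 - 8) = -94/(-219) = -94*(-1/219) = 94/219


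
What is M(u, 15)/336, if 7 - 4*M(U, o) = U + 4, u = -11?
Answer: 1/96 ≈ 0.010417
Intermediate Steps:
M(U, o) = 3/4 - U/4 (M(U, o) = 7/4 - (U + 4)/4 = 7/4 - (4 + U)/4 = 7/4 + (-1 - U/4) = 3/4 - U/4)
M(u, 15)/336 = (3/4 - 1/4*(-11))/336 = (3/4 + 11/4)*(1/336) = (7/2)*(1/336) = 1/96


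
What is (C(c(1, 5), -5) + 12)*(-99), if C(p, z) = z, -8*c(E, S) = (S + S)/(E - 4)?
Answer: -693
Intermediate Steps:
c(E, S) = -S/(4*(-4 + E)) (c(E, S) = -(S + S)/(8*(E - 4)) = -2*S/(8*(-4 + E)) = -S/(4*(-4 + E)))
(C(c(1, 5), -5) + 12)*(-99) = (-5 + 12)*(-99) = 7*(-99) = -693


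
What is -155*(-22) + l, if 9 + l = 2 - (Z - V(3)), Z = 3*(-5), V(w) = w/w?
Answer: 3419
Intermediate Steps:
V(w) = 1
Z = -15
l = 9 (l = -9 + (2 - (-15 - 1*1)) = -9 + (2 - (-15 - 1)) = -9 + (2 - 1*(-16)) = -9 + (2 + 16) = -9 + 18 = 9)
-155*(-22) + l = -155*(-22) + 9 = 3410 + 9 = 3419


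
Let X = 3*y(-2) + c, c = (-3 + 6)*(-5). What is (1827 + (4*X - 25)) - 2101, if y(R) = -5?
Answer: -419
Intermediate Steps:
c = -15 (c = 3*(-5) = -15)
X = -30 (X = 3*(-5) - 15 = -15 - 15 = -30)
(1827 + (4*X - 25)) - 2101 = (1827 + (4*(-30) - 25)) - 2101 = (1827 + (-120 - 25)) - 2101 = (1827 - 145) - 2101 = 1682 - 2101 = -419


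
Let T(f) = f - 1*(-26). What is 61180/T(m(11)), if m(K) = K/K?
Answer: 61180/27 ≈ 2265.9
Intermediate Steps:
m(K) = 1
T(f) = 26 + f (T(f) = f + 26 = 26 + f)
61180/T(m(11)) = 61180/(26 + 1) = 61180/27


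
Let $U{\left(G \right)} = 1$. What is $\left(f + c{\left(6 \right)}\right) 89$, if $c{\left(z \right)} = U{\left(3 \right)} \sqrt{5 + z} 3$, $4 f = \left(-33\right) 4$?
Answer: $-2937 + 267 \sqrt{11} \approx -2051.5$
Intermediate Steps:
$f = -33$ ($f = \frac{\left(-33\right) 4}{4} = \frac{1}{4} \left(-132\right) = -33$)
$c{\left(z \right)} = 3 \sqrt{5 + z}$ ($c{\left(z \right)} = 1 \sqrt{5 + z} 3 = \sqrt{5 + z} 3 = 3 \sqrt{5 + z}$)
$\left(f + c{\left(6 \right)}\right) 89 = \left(-33 + 3 \sqrt{5 + 6}\right) 89 = \left(-33 + 3 \sqrt{11}\right) 89 = -2937 + 267 \sqrt{11}$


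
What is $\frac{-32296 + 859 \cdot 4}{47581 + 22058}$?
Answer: $- \frac{9620}{23213} \approx -0.41442$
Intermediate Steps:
$\frac{-32296 + 859 \cdot 4}{47581 + 22058} = \frac{-32296 + 3436}{69639} = \left(-28860\right) \frac{1}{69639} = - \frac{9620}{23213}$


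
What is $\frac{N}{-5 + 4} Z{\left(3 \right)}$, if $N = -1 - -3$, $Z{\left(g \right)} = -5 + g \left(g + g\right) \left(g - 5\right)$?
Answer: $82$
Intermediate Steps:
$Z{\left(g \right)} = -5 + 2 g^{2} \left(-5 + g\right)$ ($Z{\left(g \right)} = -5 + g 2 g \left(-5 + g\right) = -5 + 2 g^{2} \left(-5 + g\right)$)
$N = 2$ ($N = -1 + 3 = 2$)
$\frac{N}{-5 + 4} Z{\left(3 \right)} = \frac{2}{-5 + 4} \left(-5 - 10 \cdot 3^{2} + 2 \cdot 3^{3}\right) = \frac{2}{-1} \left(-5 - 90 + 2 \cdot 27\right) = 2 \left(-1\right) \left(-5 - 90 + 54\right) = \left(-2\right) \left(-41\right) = 82$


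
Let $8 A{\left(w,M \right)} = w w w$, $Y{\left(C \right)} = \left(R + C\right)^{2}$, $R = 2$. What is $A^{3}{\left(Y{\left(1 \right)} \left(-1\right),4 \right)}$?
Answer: $- \frac{387420489}{512} \approx -7.5668 \cdot 10^{5}$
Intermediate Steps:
$Y{\left(C \right)} = \left(2 + C\right)^{2}$
$A{\left(w,M \right)} = \frac{w^{3}}{8}$ ($A{\left(w,M \right)} = \frac{w w w}{8} = \frac{w^{2} w}{8} = \frac{w^{3}}{8}$)
$A^{3}{\left(Y{\left(1 \right)} \left(-1\right),4 \right)} = \left(\frac{\left(\left(2 + 1\right)^{2} \left(-1\right)\right)^{3}}{8}\right)^{3} = \left(\frac{\left(3^{2} \left(-1\right)\right)^{3}}{8}\right)^{3} = \left(\frac{\left(9 \left(-1\right)\right)^{3}}{8}\right)^{3} = \left(\frac{\left(-9\right)^{3}}{8}\right)^{3} = \left(\frac{1}{8} \left(-729\right)\right)^{3} = \left(- \frac{729}{8}\right)^{3} = - \frac{387420489}{512}$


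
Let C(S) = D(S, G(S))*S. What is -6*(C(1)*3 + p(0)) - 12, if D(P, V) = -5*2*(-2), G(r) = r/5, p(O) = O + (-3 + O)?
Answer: -354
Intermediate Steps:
p(O) = -3 + 2*O
G(r) = r/5 (G(r) = r*(⅕) = r/5)
D(P, V) = 20 (D(P, V) = -10*(-2) = 20)
C(S) = 20*S
-6*(C(1)*3 + p(0)) - 12 = -6*((20*1)*3 + (-3 + 2*0)) - 12 = -6*(20*3 + (-3 + 0)) - 12 = -6*(60 - 3) - 12 = -6*57 - 12 = -342 - 12 = -354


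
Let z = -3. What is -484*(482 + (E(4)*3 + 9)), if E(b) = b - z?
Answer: -247808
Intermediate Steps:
E(b) = 3 + b (E(b) = b - 1*(-3) = b + 3 = 3 + b)
-484*(482 + (E(4)*3 + 9)) = -484*(482 + ((3 + 4)*3 + 9)) = -484*(482 + (7*3 + 9)) = -484*(482 + (21 + 9)) = -484*(482 + 30) = -484*512 = -247808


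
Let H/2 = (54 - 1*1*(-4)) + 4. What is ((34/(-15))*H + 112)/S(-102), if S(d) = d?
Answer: 1268/765 ≈ 1.6575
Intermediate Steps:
H = 124 (H = 2*((54 - 1*1*(-4)) + 4) = 2*((54 - 1*(-4)) + 4) = 2*((54 + 4) + 4) = 2*(58 + 4) = 2*62 = 124)
((34/(-15))*H + 112)/S(-102) = ((34/(-15))*124 + 112)/(-102) = ((34*(-1/15))*124 + 112)*(-1/102) = (-34/15*124 + 112)*(-1/102) = (-4216/15 + 112)*(-1/102) = -2536/15*(-1/102) = 1268/765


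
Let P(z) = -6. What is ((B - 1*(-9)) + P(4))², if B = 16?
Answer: 361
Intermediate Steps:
((B - 1*(-9)) + P(4))² = ((16 - 1*(-9)) - 6)² = ((16 + 9) - 6)² = (25 - 6)² = 19² = 361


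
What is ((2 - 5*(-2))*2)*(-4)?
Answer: -96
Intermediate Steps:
((2 - 5*(-2))*2)*(-4) = ((2 + 10)*2)*(-4) = (12*2)*(-4) = 24*(-4) = -96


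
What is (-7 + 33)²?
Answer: 676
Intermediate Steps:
(-7 + 33)² = 26² = 676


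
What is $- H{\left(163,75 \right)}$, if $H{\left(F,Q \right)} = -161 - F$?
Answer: $324$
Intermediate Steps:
$- H{\left(163,75 \right)} = - (-161 - 163) = \left(-1\right) \left(-324\right) = 324$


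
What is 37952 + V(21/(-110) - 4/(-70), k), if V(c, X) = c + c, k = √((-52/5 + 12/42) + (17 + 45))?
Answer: 14611417/385 ≈ 37952.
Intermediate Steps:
k = 2*√15890/35 (k = √((-52*⅕ + 12*(1/42)) + 62) = √((-52/5 + 2/7) + 62) = √(-354/35 + 62) = √(1816/35) = 2*√15890/35 ≈ 7.2032)
V(c, X) = 2*c
37952 + V(21/(-110) - 4/(-70), k) = 37952 + 2*(21/(-110) - 4/(-70)) = 37952 + 2*(21*(-1/110) - 4*(-1/70)) = 37952 + 2*(-21/110 + 2/35) = 37952 + 2*(-103/770) = 37952 - 103/385 = 14611417/385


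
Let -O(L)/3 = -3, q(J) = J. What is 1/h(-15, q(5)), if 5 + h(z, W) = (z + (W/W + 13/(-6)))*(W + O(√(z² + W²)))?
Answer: -3/694 ≈ -0.0043228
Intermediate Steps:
O(L) = 9 (O(L) = -3*(-3) = 9)
h(z, W) = -5 + (9 + W)*(-7/6 + z) (h(z, W) = -5 + (z + (W/W + 13/(-6)))*(W + 9) = -5 + (z + (1 + 13*(-⅙)))*(9 + W) = -5 + (z + (1 - 13/6))*(9 + W) = -5 + (z - 7/6)*(9 + W) = -5 + (-7/6 + z)*(9 + W) = -5 + (9 + W)*(-7/6 + z))
1/h(-15, q(5)) = 1/(-31/2 + 9*(-15) - 7/6*5 + 5*(-15)) = 1/(-31/2 - 135 - 35/6 - 75) = 1/(-694/3) = -3/694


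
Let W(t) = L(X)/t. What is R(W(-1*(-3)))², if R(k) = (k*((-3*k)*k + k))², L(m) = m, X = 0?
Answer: 0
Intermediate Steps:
W(t) = 0 (W(t) = 0/t = 0)
R(k) = k²*(k - 3*k²)² (R(k) = (k*(-3*k² + k))² = (k*(k - 3*k²))² = k²*(k - 3*k²)²)
R(W(-1*(-3)))² = (0⁴*(-1 + 3*0)²)² = (0*(-1 + 0)²)² = (0*(-1)²)² = (0*1)² = 0² = 0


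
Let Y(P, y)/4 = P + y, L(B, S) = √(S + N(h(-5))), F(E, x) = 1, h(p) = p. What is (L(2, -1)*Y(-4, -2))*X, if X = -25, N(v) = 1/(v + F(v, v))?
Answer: 300*I*√5 ≈ 670.82*I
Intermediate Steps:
N(v) = 1/(1 + v) (N(v) = 1/(v + 1) = 1/(1 + v))
L(B, S) = √(-¼ + S) (L(B, S) = √(S + 1/(1 - 5)) = √(S + 1/(-4)) = √(S - ¼) = √(-¼ + S))
Y(P, y) = 4*P + 4*y (Y(P, y) = 4*(P + y) = 4*P + 4*y)
(L(2, -1)*Y(-4, -2))*X = ((√(-1 + 4*(-1))/2)*(4*(-4) + 4*(-2)))*(-25) = ((√(-1 - 4)/2)*(-16 - 8))*(-25) = ((√(-5)/2)*(-24))*(-25) = (((I*√5)/2)*(-24))*(-25) = ((I*√5/2)*(-24))*(-25) = -12*I*√5*(-25) = 300*I*√5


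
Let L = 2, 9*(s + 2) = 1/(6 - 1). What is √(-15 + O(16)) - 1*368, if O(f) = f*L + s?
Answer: -368 + 26*√5/15 ≈ -364.12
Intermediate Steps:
s = -89/45 (s = -2 + 1/(9*(6 - 1)) = -2 + (⅑)/5 = -2 + (⅑)*(⅕) = -2 + 1/45 = -89/45 ≈ -1.9778)
O(f) = -89/45 + 2*f (O(f) = f*2 - 89/45 = 2*f - 89/45 = -89/45 + 2*f)
√(-15 + O(16)) - 1*368 = √(-15 + (-89/45 + 2*16)) - 1*368 = √(-15 + (-89/45 + 32)) - 368 = √(-15 + 1351/45) - 368 = √(676/45) - 368 = 26*√5/15 - 368 = -368 + 26*√5/15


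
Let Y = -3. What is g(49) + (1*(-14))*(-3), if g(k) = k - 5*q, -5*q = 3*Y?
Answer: 82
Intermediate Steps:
q = 9/5 (q = -3*(-3)/5 = -⅕*(-9) = 9/5 ≈ 1.8000)
g(k) = -9 + k (g(k) = k - 5*9/5 = k - 9 = -9 + k)
g(49) + (1*(-14))*(-3) = (-9 + 49) + (1*(-14))*(-3) = 40 - 14*(-3) = 40 + 42 = 82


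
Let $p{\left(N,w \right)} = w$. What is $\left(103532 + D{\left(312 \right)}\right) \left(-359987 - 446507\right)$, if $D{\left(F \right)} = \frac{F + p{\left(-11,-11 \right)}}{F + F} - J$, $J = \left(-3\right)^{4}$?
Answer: $- \frac{2002391995775}{24} \approx -8.3433 \cdot 10^{10}$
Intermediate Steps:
$J = 81$
$D{\left(F \right)} = -81 + \frac{-11 + F}{2 F}$ ($D{\left(F \right)} = \frac{F - 11}{F + F} - 81 = \frac{-11 + F}{2 F} - 81 = -81 + \frac{-11 + F}{2 F}$)
$\left(103532 + D{\left(312 \right)}\right) \left(-359987 - 446507\right) = \left(103532 + \frac{-11 - 50232}{2 \cdot 312}\right) \left(-359987 - 446507\right) = \left(103532 + \frac{1}{2} \cdot \frac{1}{312} \left(-11 - 50232\right)\right) \left(-806494\right) = \left(103532 + \frac{1}{2} \cdot \frac{1}{312} \left(-50243\right)\right) \left(-806494\right) = \left(103532 - \frac{50243}{624}\right) \left(-806494\right) = \frac{64553725}{624} \left(-806494\right) = - \frac{2002391995775}{24}$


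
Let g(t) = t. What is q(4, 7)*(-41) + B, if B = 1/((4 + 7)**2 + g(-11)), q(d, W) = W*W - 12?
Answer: -166869/110 ≈ -1517.0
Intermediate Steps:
q(d, W) = -12 + W**2 (q(d, W) = W**2 - 12 = -12 + W**2)
B = 1/110 (B = 1/((4 + 7)**2 - 11) = 1/(11**2 - 11) = 1/(121 - 11) = 1/110 ≈ 0.0090909)
q(4, 7)*(-41) + B = (-12 + 7**2)*(-41) + 1/110 = (-12 + 49)*(-41) + 1/110 = 37*(-41) + 1/110 = -1517 + 1/110 = -166869/110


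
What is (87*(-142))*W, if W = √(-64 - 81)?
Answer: -12354*I*√145 ≈ -1.4876e+5*I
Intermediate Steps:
W = I*√145 (W = √(-145) = I*√145 ≈ 12.042*I)
(87*(-142))*W = (87*(-142))*(I*√145) = -12354*I*√145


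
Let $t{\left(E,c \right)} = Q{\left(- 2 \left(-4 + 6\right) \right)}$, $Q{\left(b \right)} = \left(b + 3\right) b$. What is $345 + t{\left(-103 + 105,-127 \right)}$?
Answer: $349$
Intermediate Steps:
$Q{\left(b \right)} = b \left(3 + b\right)$ ($Q{\left(b \right)} = \left(3 + b\right) b = b \left(3 + b\right)$)
$t{\left(E,c \right)} = 4$ ($t{\left(E,c \right)} = - 2 \left(-4 + 6\right) \left(3 - 2 \left(-4 + 6\right)\right) = \left(-2\right) 2 \left(3 - 4\right) = - 4 \left(3 - 4\right) = \left(-4\right) \left(-1\right) = 4$)
$345 + t{\left(-103 + 105,-127 \right)} = 345 + 4 = 349$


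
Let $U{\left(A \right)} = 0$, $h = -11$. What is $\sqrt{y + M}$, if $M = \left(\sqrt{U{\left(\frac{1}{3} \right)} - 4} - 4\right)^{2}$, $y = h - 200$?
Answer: $\sqrt{-199 - 16 i} \approx 0.56665 - 14.118 i$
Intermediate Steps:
$y = -211$ ($y = -11 - 200 = -211$)
$M = \left(-4 + 2 i\right)^{2}$ ($M = \left(\sqrt{0 - 4} - 4\right)^{2} = \left(\sqrt{-4} - 4\right)^{2} = \left(2 i - 4\right)^{2} = \left(-4 + 2 i\right)^{2} \approx 12.0 - 16.0 i$)
$\sqrt{y + M} = \sqrt{-211 + \left(12 - 16 i\right)} = \sqrt{-199 - 16 i}$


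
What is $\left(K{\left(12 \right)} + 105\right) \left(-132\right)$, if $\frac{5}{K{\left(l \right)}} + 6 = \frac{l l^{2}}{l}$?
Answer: $- \frac{318890}{23} \approx -13865.0$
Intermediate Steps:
$K{\left(l \right)} = \frac{5}{-6 + l^{2}}$ ($K{\left(l \right)} = \frac{5}{-6 + \frac{l l^{2}}{l}} = \frac{5}{-6 + \frac{l^{3}}{l}} = \frac{5}{-6 + l^{2}}$)
$\left(K{\left(12 \right)} + 105\right) \left(-132\right) = \left(\frac{5}{-6 + 12^{2}} + 105\right) \left(-132\right) = \left(\frac{5}{-6 + 144} + 105\right) \left(-132\right) = \left(\frac{5}{138} + 105\right) \left(-132\right) = \frac{14495}{138} \left(-132\right) = - \frac{318890}{23}$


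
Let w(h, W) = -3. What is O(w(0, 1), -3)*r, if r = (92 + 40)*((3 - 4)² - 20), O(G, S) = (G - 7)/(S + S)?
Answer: -4180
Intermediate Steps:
O(G, S) = (-7 + G)/(2*S) (O(G, S) = (-7 + G)/((2*S)) = (-7 + G)*(1/(2*S)) = (-7 + G)/(2*S))
r = -2508 (r = 132*((-1)² - 20) = 132*(1 - 20) = 132*(-19) = -2508)
O(w(0, 1), -3)*r = ((½)*(-7 - 3)/(-3))*(-2508) = ((½)*(-⅓)*(-10))*(-2508) = (5/3)*(-2508) = -4180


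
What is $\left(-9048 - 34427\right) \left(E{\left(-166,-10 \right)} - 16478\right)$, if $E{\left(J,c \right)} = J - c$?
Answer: $723163150$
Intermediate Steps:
$\left(-9048 - 34427\right) \left(E{\left(-166,-10 \right)} - 16478\right) = \left(-9048 - 34427\right) \left(\left(-166 - -10\right) - 16478\right) = - 43475 \left(\left(-166 + 10\right) - 16478\right) = - 43475 \left(-156 - 16478\right) = \left(-43475\right) \left(-16634\right) = 723163150$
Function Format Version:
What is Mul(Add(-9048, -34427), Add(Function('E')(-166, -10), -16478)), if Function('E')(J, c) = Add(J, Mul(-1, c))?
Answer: 723163150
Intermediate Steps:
Mul(Add(-9048, -34427), Add(Function('E')(-166, -10), -16478)) = Mul(Add(-9048, -34427), Add(Add(-166, Mul(-1, -10)), -16478)) = Mul(-43475, Add(Add(-166, 10), -16478)) = Mul(-43475, Add(-156, -16478)) = Mul(-43475, -16634) = 723163150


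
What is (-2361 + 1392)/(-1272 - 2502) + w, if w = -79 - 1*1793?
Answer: -138509/74 ≈ -1871.7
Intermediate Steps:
w = -1872 (w = -79 - 1793 = -1872)
(-2361 + 1392)/(-1272 - 2502) + w = (-2361 + 1392)/(-1272 - 2502) - 1872 = -969/(-3774) - 1872 = -969*(-1/3774) - 1872 = 19/74 - 1872 = -138509/74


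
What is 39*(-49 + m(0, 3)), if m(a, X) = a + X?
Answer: -1794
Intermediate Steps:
m(a, X) = X + a
39*(-49 + m(0, 3)) = 39*(-49 + (3 + 0)) = 39*(-49 + 3) = 39*(-46) = -1794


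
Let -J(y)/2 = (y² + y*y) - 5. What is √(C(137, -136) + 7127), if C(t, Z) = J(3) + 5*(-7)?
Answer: √7066 ≈ 84.059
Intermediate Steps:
J(y) = 10 - 4*y² (J(y) = -2*((y² + y*y) - 5) = -2*((y² + y²) - 5) = -2*(2*y² - 5) = -2*(-5 + 2*y²) = 10 - 4*y²)
C(t, Z) = -61 (C(t, Z) = (10 - 4*3²) + 5*(-7) = (10 - 4*9) - 35 = (10 - 36) - 35 = -26 - 35 = -61)
√(C(137, -136) + 7127) = √(-61 + 7127) = √7066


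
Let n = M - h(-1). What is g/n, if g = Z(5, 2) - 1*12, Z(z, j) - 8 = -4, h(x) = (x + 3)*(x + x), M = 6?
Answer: -⅘ ≈ -0.80000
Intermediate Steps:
h(x) = 2*x*(3 + x) (h(x) = (3 + x)*(2*x) = 2*x*(3 + x))
n = 10 (n = 6 - 2*(-1)*(3 - 1) = 6 - 2*(-1)*2 = 6 - 1*(-4) = 6 + 4 = 10)
Z(z, j) = 4 (Z(z, j) = 8 - 4 = 4)
g = -8 (g = 4 - 1*12 = 4 - 12 = -8)
g/n = -8/10 = (⅒)*(-8) = -⅘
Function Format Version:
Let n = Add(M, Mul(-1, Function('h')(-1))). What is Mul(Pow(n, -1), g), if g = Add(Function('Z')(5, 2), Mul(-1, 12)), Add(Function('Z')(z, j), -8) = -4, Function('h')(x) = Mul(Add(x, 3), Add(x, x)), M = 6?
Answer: Rational(-4, 5) ≈ -0.80000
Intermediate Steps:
Function('h')(x) = Mul(2, x, Add(3, x)) (Function('h')(x) = Mul(Add(3, x), Mul(2, x)) = Mul(2, x, Add(3, x)))
n = 10 (n = Add(6, Mul(-1, Mul(2, -1, Add(3, -1)))) = Add(6, Mul(-1, Mul(2, -1, 2))) = Add(6, Mul(-1, -4)) = Add(6, 4) = 10)
Function('Z')(z, j) = 4 (Function('Z')(z, j) = Add(8, -4) = 4)
g = -8 (g = Add(4, Mul(-1, 12)) = Add(4, -12) = -8)
Mul(Pow(n, -1), g) = Mul(Pow(10, -1), -8) = Mul(Rational(1, 10), -8) = Rational(-4, 5)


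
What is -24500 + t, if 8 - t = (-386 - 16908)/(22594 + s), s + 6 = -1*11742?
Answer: -132811469/5423 ≈ -24490.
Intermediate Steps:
s = -11748 (s = -6 - 1*11742 = -6 - 11742 = -11748)
t = 52031/5423 (t = 8 - (-386 - 16908)/(22594 - 11748) = 8 - (-17294)/10846 = 8 - 1*(-8647/5423) = 8 + 8647/5423 = 52031/5423 ≈ 9.5945)
-24500 + t = -24500 + 52031/5423 = -132811469/5423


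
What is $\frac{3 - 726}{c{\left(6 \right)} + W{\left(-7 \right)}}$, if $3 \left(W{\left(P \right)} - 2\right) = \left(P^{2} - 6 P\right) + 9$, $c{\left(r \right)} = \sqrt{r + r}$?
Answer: $- \frac{114957}{5564} + \frac{6507 \sqrt{3}}{5564} \approx -18.635$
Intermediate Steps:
$c{\left(r \right)} = \sqrt{2} \sqrt{r}$ ($c{\left(r \right)} = \sqrt{2 r} = \sqrt{2} \sqrt{r}$)
$W{\left(P \right)} = 5 - 2 P + \frac{P^{2}}{3}$ ($W{\left(P \right)} = 2 + \frac{\left(P^{2} - 6 P\right) + 9}{3} = 2 + \frac{9 + P^{2} - 6 P}{3} = 2 + \left(3 - 2 P + \frac{P^{2}}{3}\right) = 5 - 2 P + \frac{P^{2}}{3}$)
$\frac{3 - 726}{c{\left(6 \right)} + W{\left(-7 \right)}} = \frac{3 - 726}{\sqrt{2} \sqrt{6} + \left(5 - -14 + \frac{\left(-7\right)^{2}}{3}\right)} = \frac{3 - 726}{2 \sqrt{3} + \left(5 + 14 + \frac{1}{3} \cdot 49\right)} = - \frac{723}{2 \sqrt{3} + \left(5 + 14 + \frac{49}{3}\right)} = - \frac{723}{2 \sqrt{3} + \frac{106}{3}} = - \frac{723}{\frac{106}{3} + 2 \sqrt{3}}$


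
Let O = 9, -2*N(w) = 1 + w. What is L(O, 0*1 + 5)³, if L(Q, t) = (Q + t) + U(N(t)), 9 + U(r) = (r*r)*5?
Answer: 125000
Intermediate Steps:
N(w) = -½ - w/2 (N(w) = -(1 + w)/2 = -½ - w/2)
U(r) = -9 + 5*r² (U(r) = -9 + (r*r)*5 = -9 + r²*5 = -9 + 5*r²)
L(Q, t) = -9 + Q + t + 5*(-½ - t/2)² (L(Q, t) = (Q + t) + (-9 + 5*(-½ - t/2)²) = -9 + Q + t + 5*(-½ - t/2)²)
L(O, 0*1 + 5)³ = (-9 + 9 + (0*1 + 5) + 5*(1 + (0*1 + 5))²/4)³ = (-9 + 9 + (0 + 5) + 5*(1 + (0 + 5))²/4)³ = (-9 + 9 + 5 + 5*(1 + 5)²/4)³ = (-9 + 9 + 5 + (5/4)*6²)³ = (-9 + 9 + 5 + (5/4)*36)³ = (-9 + 9 + 5 + 45)³ = 50³ = 125000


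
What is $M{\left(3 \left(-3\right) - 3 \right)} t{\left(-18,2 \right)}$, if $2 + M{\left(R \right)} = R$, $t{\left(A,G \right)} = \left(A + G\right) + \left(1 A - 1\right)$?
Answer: $490$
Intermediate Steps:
$t{\left(A,G \right)} = -1 + G + 2 A$ ($t{\left(A,G \right)} = \left(A + G\right) + \left(A - 1\right) = \left(A + G\right) + \left(-1 + A\right) = -1 + G + 2 A$)
$M{\left(R \right)} = -2 + R$
$M{\left(3 \left(-3\right) - 3 \right)} t{\left(-18,2 \right)} = \left(-2 + \left(3 \left(-3\right) - 3\right)\right) \left(-1 + 2 + 2 \left(-18\right)\right) = \left(-2 - 12\right) \left(-1 + 2 - 36\right) = \left(-2 - 12\right) \left(-35\right) = \left(-14\right) \left(-35\right) = 490$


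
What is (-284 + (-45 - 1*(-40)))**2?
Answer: 83521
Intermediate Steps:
(-284 + (-45 - 1*(-40)))**2 = (-284 + (-45 + 40))**2 = (-284 - 5)**2 = (-289)**2 = 83521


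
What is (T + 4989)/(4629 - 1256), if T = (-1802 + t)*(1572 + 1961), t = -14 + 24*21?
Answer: -4630307/3373 ≈ -1372.8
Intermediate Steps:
t = 490 (t = -14 + 504 = 490)
T = -4635296 (T = (-1802 + 490)*(1572 + 1961) = -1312*3533 = -4635296)
(T + 4989)/(4629 - 1256) = (-4635296 + 4989)/(4629 - 1256) = -4630307/3373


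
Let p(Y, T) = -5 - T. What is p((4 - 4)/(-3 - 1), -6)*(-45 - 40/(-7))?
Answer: -275/7 ≈ -39.286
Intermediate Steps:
p((4 - 4)/(-3 - 1), -6)*(-45 - 40/(-7)) = (-5 - 1*(-6))*(-45 - 40/(-7)) = (-5 + 6)*(-45 - 40*(-⅐)) = 1*(-45 + 40/7) = 1*(-275/7) = -275/7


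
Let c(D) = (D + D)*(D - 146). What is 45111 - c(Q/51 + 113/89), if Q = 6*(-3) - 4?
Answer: 934414470121/20602521 ≈ 45354.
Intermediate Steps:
Q = -22 (Q = -18 - 4 = -22)
c(D) = 2*D*(-146 + D) (c(D) = (2*D)*(-146 + D) = 2*D*(-146 + D))
45111 - c(Q/51 + 113/89) = 45111 - 2*(-22/51 + 113/89)*(-146 + (-22/51 + 113/89)) = 45111 - 2*3805*(-146 + 3805/4539)/4539 = 45111 - 2*3805*(-658889)/(4539*4539) = 45111 - 1*(-5014145290/20602521) = 45111 + 5014145290/20602521 = 934414470121/20602521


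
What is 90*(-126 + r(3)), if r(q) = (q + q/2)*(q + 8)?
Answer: -6885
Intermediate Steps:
r(q) = 3*q*(8 + q)/2 (r(q) = (q + q*(½))*(8 + q) = (q + q/2)*(8 + q) = (3*q/2)*(8 + q) = 3*q*(8 + q)/2)
90*(-126 + r(3)) = 90*(-126 + (3/2)*3*(8 + 3)) = 90*(-126 + (3/2)*3*11) = 90*(-126 + 99/2) = 90*(-153/2) = -6885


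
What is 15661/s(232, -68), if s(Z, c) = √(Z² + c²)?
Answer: 15661*√3653/14612 ≈ 64.779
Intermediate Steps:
15661/s(232, -68) = 15661/(√(232² + (-68)²)) = 15661/(√(53824 + 4624)) = 15661/(√58448) = 15661/((4*√3653)) = 15661*(√3653/14612) = 15661*√3653/14612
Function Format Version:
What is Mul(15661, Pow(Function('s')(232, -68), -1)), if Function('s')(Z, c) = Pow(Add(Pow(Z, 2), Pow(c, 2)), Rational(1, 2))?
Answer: Mul(Rational(15661, 14612), Pow(3653, Rational(1, 2))) ≈ 64.779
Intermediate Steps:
Mul(15661, Pow(Function('s')(232, -68), -1)) = Mul(15661, Pow(Pow(Add(Pow(232, 2), Pow(-68, 2)), Rational(1, 2)), -1)) = Mul(15661, Pow(Pow(Add(53824, 4624), Rational(1, 2)), -1)) = Mul(15661, Pow(Pow(58448, Rational(1, 2)), -1)) = Mul(15661, Pow(Mul(4, Pow(3653, Rational(1, 2))), -1)) = Mul(15661, Mul(Rational(1, 14612), Pow(3653, Rational(1, 2)))) = Mul(Rational(15661, 14612), Pow(3653, Rational(1, 2)))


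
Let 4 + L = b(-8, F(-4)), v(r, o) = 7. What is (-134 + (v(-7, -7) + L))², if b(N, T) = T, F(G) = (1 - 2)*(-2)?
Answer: 16641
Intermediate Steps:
F(G) = 2 (F(G) = -1*(-2) = 2)
L = -2 (L = -4 + 2 = -2)
(-134 + (v(-7, -7) + L))² = (-134 + (7 - 2))² = (-134 + 5)² = (-129)² = 16641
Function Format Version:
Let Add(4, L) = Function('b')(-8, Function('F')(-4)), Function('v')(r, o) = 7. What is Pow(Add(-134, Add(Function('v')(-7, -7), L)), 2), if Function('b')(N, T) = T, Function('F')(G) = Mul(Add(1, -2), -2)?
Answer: 16641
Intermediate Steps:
Function('F')(G) = 2 (Function('F')(G) = Mul(-1, -2) = 2)
L = -2 (L = Add(-4, 2) = -2)
Pow(Add(-134, Add(Function('v')(-7, -7), L)), 2) = Pow(Add(-134, Add(7, -2)), 2) = Pow(Add(-134, 5), 2) = Pow(-129, 2) = 16641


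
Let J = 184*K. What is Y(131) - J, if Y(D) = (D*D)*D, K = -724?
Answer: 2381307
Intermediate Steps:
J = -133216 (J = 184*(-724) = -133216)
Y(D) = D³ (Y(D) = D²*D = D³)
Y(131) - J = 131³ - 1*(-133216) = 2248091 + 133216 = 2381307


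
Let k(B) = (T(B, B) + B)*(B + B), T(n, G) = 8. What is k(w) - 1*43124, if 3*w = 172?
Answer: -320692/9 ≈ -35632.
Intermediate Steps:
w = 172/3 (w = (⅓)*172 = 172/3 ≈ 57.333)
k(B) = 2*B*(8 + B) (k(B) = (8 + B)*(B + B) = (8 + B)*(2*B) = 2*B*(8 + B))
k(w) - 1*43124 = 2*(172/3)*(8 + 172/3) - 1*43124 = 2*(172/3)*(196/3) - 43124 = 67424/9 - 43124 = -320692/9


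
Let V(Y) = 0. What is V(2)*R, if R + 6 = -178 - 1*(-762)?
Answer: 0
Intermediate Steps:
R = 578 (R = -6 + (-178 - 1*(-762)) = -6 + (-178 + 762) = -6 + 584 = 578)
V(2)*R = 0*578 = 0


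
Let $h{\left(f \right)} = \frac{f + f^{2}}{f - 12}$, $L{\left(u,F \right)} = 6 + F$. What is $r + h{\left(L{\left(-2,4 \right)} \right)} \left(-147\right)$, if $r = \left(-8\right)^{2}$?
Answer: $8149$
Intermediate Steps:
$h{\left(f \right)} = \frac{f + f^{2}}{-12 + f}$
$r = 64$
$r + h{\left(L{\left(-2,4 \right)} \right)} \left(-147\right) = 64 + \frac{\left(6 + 4\right) \left(1 + \left(6 + 4\right)\right)}{-12 + \left(6 + 4\right)} \left(-147\right) = 64 + \frac{10 \left(1 + 10\right)}{-12 + 10} \left(-147\right) = 64 + 10 \frac{1}{-2} \cdot 11 \left(-147\right) = 64 + 10 \left(- \frac{1}{2}\right) 11 \left(-147\right) = 64 - -8085 = 64 + 8085 = 8149$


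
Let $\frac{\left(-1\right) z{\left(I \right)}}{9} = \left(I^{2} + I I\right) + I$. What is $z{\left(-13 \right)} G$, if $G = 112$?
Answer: $-327600$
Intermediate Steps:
$z{\left(I \right)} = - 18 I^{2} - 9 I$ ($z{\left(I \right)} = - 9 \left(\left(I^{2} + I I\right) + I\right) = - 9 \left(\left(I^{2} + I^{2}\right) + I\right) = - 9 \left(2 I^{2} + I\right) = - 9 \left(I + 2 I^{2}\right) = - 18 I^{2} - 9 I$)
$z{\left(-13 \right)} G = \left(-9\right) \left(-13\right) \left(1 + 2 \left(-13\right)\right) 112 = \left(-9\right) \left(-13\right) \left(1 - 26\right) 112 = \left(-9\right) \left(-13\right) \left(-25\right) 112 = \left(-2925\right) 112 = -327600$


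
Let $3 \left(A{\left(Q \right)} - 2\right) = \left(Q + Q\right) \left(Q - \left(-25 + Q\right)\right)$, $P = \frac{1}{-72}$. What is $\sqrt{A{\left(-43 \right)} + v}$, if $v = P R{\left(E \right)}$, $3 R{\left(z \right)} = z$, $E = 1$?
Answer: $\frac{i \sqrt{926214}}{36} \approx 26.733 i$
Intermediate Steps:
$P = - \frac{1}{72} \approx -0.013889$
$R{\left(z \right)} = \frac{z}{3}$
$A{\left(Q \right)} = 2 + \frac{50 Q}{3}$ ($A{\left(Q \right)} = 2 + \frac{\left(Q + Q\right) \left(Q - \left(-25 + Q\right)\right)}{3} = 2 + \frac{2 Q 25}{3} = 2 + \frac{50 Q}{3}$)
$v = - \frac{1}{216}$ ($v = - \frac{\frac{1}{3} \cdot 1}{72} = \left(- \frac{1}{72}\right) \frac{1}{3} = - \frac{1}{216} \approx -0.0046296$)
$\sqrt{A{\left(-43 \right)} + v} = \sqrt{\left(2 + \frac{50}{3} \left(-43\right)\right) - \frac{1}{216}} = \sqrt{\left(2 - \frac{2150}{3}\right) - \frac{1}{216}} = \sqrt{- \frac{2144}{3} - \frac{1}{216}} = \sqrt{- \frac{154369}{216}} = \frac{i \sqrt{926214}}{36}$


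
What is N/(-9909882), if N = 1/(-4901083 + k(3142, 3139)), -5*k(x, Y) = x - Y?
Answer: 5/242845800740676 ≈ 2.0589e-14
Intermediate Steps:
k(x, Y) = -x/5 + Y/5 (k(x, Y) = -(x - Y)/5 = -x/5 + Y/5)
N = -5/24505418 (N = 1/(-4901083 + (-⅕*3142 + (⅕)*3139)) = 1/(-4901083 + (-3142/5 + 3139/5)) = 1/(-4901083 - ⅗) = 1/(-24505418/5) = -5/24505418 ≈ -2.0404e-7)
N/(-9909882) = -5/24505418/(-9909882) = -5/24505418*(-1/9909882) = 5/242845800740676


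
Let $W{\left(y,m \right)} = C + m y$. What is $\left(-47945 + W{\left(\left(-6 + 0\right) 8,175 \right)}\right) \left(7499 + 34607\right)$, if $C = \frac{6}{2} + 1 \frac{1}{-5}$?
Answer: $- \frac{11861723366}{5} \approx -2.3723 \cdot 10^{9}$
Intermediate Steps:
$C = \frac{14}{5}$ ($C = 6 \cdot \frac{1}{2} + 1 \left(- \frac{1}{5}\right) = 3 - \frac{1}{5} = \frac{14}{5} \approx 2.8$)
$W{\left(y,m \right)} = \frac{14}{5} + m y$
$\left(-47945 + W{\left(\left(-6 + 0\right) 8,175 \right)}\right) \left(7499 + 34607\right) = \left(-47945 + \left(\frac{14}{5} + 175 \left(-6 + 0\right) 8\right)\right) \left(7499 + 34607\right) = \left(-47945 + \left(\frac{14}{5} + 175 \left(\left(-6\right) 8\right)\right)\right) 42106 = \left(-47945 + \left(\frac{14}{5} + 175 \left(-48\right)\right)\right) 42106 = \left(-47945 + \left(\frac{14}{5} - 8400\right)\right) 42106 = \left(-47945 - \frac{41986}{5}\right) 42106 = \left(- \frac{281711}{5}\right) 42106 = - \frac{11861723366}{5}$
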